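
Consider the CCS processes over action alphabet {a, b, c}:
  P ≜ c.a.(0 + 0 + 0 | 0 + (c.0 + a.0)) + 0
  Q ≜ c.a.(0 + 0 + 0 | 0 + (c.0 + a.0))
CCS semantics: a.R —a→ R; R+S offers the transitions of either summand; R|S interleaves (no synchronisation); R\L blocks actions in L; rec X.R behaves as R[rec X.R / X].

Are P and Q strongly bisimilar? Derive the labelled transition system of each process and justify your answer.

P ~ Q

P's transition system — 4 states:
  s0 = c.a.(0 + 0 + 0 | 0 + (c.0 + a.0)) + 0 | =c=> s1
  s1 = a.(0 + 0 + 0 | 0 + (c.0 + a.0)) | =a=> s2
  s2 = 0 + 0 + 0 | 0 + (c.0 + a.0) | =a=> s3, =c=> s3
  s3 = 0 | deadlocked
Q's transition system — 4 states:
  t0 = c.a.(0 + 0 + 0 | 0 + (c.0 + a.0)) | =c=> t1
  t1 = a.(0 + 0 + 0 | 0 + (c.0 + a.0)) | =a=> t2
  t2 = 0 + 0 + 0 | 0 + (c.0 + a.0) | =a=> t3, =c=> t3
  t3 = 0 | deadlocked
Partition-refinement fixed point:
  B0 = {s0, t0}
  B1 = {s1, t1}
  B2 = {s2, t2}
  B3 = {s3, t3}
s0 ∈ B0, t0 ∈ B0 → same block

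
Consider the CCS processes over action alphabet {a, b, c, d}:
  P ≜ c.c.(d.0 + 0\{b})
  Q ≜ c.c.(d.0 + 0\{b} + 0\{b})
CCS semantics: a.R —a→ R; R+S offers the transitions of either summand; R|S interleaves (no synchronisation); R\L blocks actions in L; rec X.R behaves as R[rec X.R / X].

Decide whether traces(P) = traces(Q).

YES

LTS(P): 4 reachable states
  s0 = c.c.(d.0 + 0\{b}) has moves ··c··> s1
  s1 = c.(d.0 + 0\{b}) has moves ··c··> s2
  s2 = d.0 + 0\{b} has moves ··d··> s3
  s3 = 0 has moves ·
LTS(Q): 4 reachable states
  t0 = c.c.(d.0 + 0\{b} + 0\{b}) has moves ··c··> t1
  t1 = c.(d.0 + 0\{b} + 0\{b}) has moves ··c··> t2
  t2 = d.0 + 0\{b} + 0\{b} has moves ··d··> t3
  t3 = 0 has moves ·
Coarsest stable partition (strong bisimilarity classes):
  B0 = {s0, t0}
  B1 = {s1, t1}
  B2 = {s2, t2}
  B3 = {s3, t3}
s0 ∈ B0, t0 ∈ B0 → same block
Bisimilar ⇒ trace-equivalent.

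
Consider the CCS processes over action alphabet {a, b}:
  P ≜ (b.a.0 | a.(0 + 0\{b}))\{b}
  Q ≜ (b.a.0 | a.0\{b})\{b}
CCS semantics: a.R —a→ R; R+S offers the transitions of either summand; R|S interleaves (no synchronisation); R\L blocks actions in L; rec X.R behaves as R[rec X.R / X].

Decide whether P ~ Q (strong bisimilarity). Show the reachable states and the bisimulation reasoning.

YES

Reachable graph of P (2 states):
  p0 = (b.a.0 | a.(0 + 0\{b}))\{b} :: --a--▸ p1
  p1 = (b.a.0 | (0 + 0\{b}))\{b} :: ∅
Reachable graph of Q (2 states):
  q0 = (b.a.0 | a.0\{b})\{b} :: --a--▸ q1
  q1 = (b.a.0 | 0\{b})\{b} :: ∅
Partition-refinement fixed point:
  B0 = {p0, q0}
  B1 = {p1, q1}
p0 ∈ B0, q0 ∈ B0 → same block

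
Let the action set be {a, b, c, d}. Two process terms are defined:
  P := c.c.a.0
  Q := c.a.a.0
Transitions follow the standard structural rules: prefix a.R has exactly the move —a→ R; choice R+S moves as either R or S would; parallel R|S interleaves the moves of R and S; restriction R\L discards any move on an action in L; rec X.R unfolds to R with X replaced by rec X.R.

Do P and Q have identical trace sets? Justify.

LTS(P): 4 reachable states
  m0 = c.c.a.0 :: —c→ m1
  m1 = c.a.0 :: —c→ m2
  m2 = a.0 :: —a→ m3
  m3 = 0 :: stopped
LTS(Q): 4 reachable states
  n0 = c.a.a.0 :: —c→ n1
  n1 = a.a.0 :: —a→ n2
  n2 = a.0 :: —a→ n3
  n3 = 0 :: stopped
Executing cc from P (initial set {m0}):
  [1] c ⇒ {m1}
  [2] c ⇒ {m2}
  — P admits the full trace.
Executing cc from Q (initial set {n0}):
  [1] c ⇒ {n1}
  [2] c ⇒ ∅ (Q stuck)

NO — witness ⟨cc⟩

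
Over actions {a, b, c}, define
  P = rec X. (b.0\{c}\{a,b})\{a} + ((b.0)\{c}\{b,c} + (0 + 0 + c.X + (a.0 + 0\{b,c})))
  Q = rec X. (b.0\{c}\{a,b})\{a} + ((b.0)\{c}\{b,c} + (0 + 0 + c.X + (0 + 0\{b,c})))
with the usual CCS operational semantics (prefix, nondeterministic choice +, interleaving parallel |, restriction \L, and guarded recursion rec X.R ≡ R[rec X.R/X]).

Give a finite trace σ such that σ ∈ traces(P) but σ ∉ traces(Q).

LTS(P): 3 reachable states
  u0 = rec X. (b.0\{c}\{a,b})\{a} + ((b.0)\{c}\{b,c} + (0 + 0 + c.X + (a.0 + 0\{b,c}))) | --a--▸ u1, --b--▸ u2, --c--▸ u0
  u1 = 0 | deadlocked
  u2 = 0\{c}\{a,b}\{a} | deadlocked
LTS(Q): 2 reachable states
  v0 = rec X. (b.0\{c}\{a,b})\{a} + ((b.0)\{c}\{b,c} + (0 + 0 + c.X + (0 + 0\{b,c}))) | --b--▸ v1, --c--▸ v0
  v1 = 0\{c}\{a,b}\{a} | deadlocked
Executing a from P (initial set {u0}):
  [1] a ⇒ {u1}
  — P admits the full trace.
Executing a from Q (initial set {v0}):
  [1] a ⇒ ∅  — Q cannot continue

a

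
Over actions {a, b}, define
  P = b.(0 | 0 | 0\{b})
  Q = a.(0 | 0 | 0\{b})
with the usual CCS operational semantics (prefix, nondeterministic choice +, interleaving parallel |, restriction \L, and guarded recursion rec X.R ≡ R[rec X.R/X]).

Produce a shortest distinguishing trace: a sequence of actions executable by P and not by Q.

b

LTS(P): 2 reachable states
  s0 = b.(0 | 0 | 0\{b}) :: =b=> s1
  s1 = 0 | 0 | 0\{b} :: deadlocked
LTS(Q): 2 reachable states
  t0 = a.(0 | 0 | 0\{b}) :: =a=> t1
  t1 = 0 | 0 | 0\{b} :: deadlocked
Trace ⟨b⟩ through P, begin at {s0}:
  [1] b ⇒ {s1}
  P completes σ.
Trace ⟨b⟩ through Q, begin at {t0}:
  [1] b ⇒ ∅  — Q cannot continue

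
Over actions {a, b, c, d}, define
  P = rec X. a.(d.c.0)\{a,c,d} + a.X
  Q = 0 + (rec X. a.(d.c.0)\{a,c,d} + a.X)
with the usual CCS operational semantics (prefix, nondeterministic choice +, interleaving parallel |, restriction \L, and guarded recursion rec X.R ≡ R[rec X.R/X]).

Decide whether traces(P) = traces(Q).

traces(P) = traces(Q)

P's transition system — 2 states:
  u0 = rec X. a.(d.c.0)\{a,c,d} + a.X ⊢ ··a··> u0, ··a··> u1
  u1 = (d.c.0)\{a,c,d} ⊢ stopped
Q's transition system — 3 states:
  v0 = 0 + (rec X. a.(d.c.0)\{a,c,d} + a.X) ⊢ ··a··> v1, ··a··> v2
  v1 = (d.c.0)\{a,c,d} ⊢ stopped
  v2 = rec X. a.(d.c.0)\{a,c,d} + a.X ⊢ ··a··> v1, ··a··> v2
Partition-refinement fixed point:
  B0 = {u0, v0, v2}
  B1 = {u1, v1}
u0 ∈ B0, v0 ∈ B0 → same block
Bisimilar ⇒ trace-equivalent.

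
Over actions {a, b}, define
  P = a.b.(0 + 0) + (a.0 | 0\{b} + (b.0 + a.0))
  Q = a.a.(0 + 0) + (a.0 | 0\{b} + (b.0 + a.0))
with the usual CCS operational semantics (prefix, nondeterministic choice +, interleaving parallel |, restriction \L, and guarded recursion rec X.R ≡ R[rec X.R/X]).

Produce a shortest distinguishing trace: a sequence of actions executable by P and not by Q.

ab

LTS(P): 5 reachable states
  u0 = a.b.(0 + 0) + (a.0 | 0\{b} + (b.0 + a.0)) | =a=> u1, =a=> u2, =a=> u3, =b=> u1
  u1 = 0 | stopped
  u2 = 0 | 0\{b} | stopped
  u3 = b.(0 + 0) | =b=> u4
  u4 = 0 + 0 | stopped
LTS(Q): 5 reachable states
  v0 = a.a.(0 + 0) + (a.0 | 0\{b} + (b.0 + a.0)) | =a=> v1, =a=> v2, =a=> v3, =b=> v1
  v1 = 0 | stopped
  v2 = 0 | 0\{b} | stopped
  v3 = a.(0 + 0) | =a=> v4
  v4 = 0 + 0 | stopped
Run σ = ⟨ab⟩ on P: start {u0}
  after a @ step 1: {u1, u2, u3}
  after b @ step 2: {u4}
  ✓ P
Run σ = ⟨ab⟩ on Q: start {v0}
  after a @ step 1: {v1, v2, v3}
  after b @ step 2: ∅ (Q stuck)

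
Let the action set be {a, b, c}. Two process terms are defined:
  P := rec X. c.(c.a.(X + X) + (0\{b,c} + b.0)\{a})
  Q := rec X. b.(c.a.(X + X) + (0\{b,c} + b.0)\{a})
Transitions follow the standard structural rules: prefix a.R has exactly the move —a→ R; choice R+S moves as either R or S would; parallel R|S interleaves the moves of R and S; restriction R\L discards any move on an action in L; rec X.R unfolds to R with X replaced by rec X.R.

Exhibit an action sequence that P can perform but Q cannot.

LTS(P): 5 reachable states
  u0 = rec X. c.(c.a.(X + X) + (0\{b,c} + b.0)\{a}) has moves ··c··> u1
  u1 = c.a.((rec X. c.(c.a.(X + X) + (0\{b,c} + b.0)\{a})) + (rec X. c.(c.a.(X + X) + (0\{b,c} + b.0)\{a}))) + (0\{b,c} + b.0)\{a} has moves ··b··> u2, ··c··> u3
  u2 = 0\{a} has moves (no moves)
  u3 = a.((rec X. c.(c.a.(X + X) + (0\{b,c} + b.0)\{a})) + (rec X. c.(c.a.(X + X) + (0\{b,c} + b.0)\{a}))) has moves ··a··> u4
  u4 = (rec X. c.(c.a.(X + X) + (0\{b,c} + b.0)\{a})) + (rec X. c.(c.a.(X + X) + (0\{b,c} + b.0)\{a})) has moves ··c··> u1
LTS(Q): 5 reachable states
  v0 = rec X. b.(c.a.(X + X) + (0\{b,c} + b.0)\{a}) has moves ··b··> v1
  v1 = c.a.((rec X. b.(c.a.(X + X) + (0\{b,c} + b.0)\{a})) + (rec X. b.(c.a.(X + X) + (0\{b,c} + b.0)\{a}))) + (0\{b,c} + b.0)\{a} has moves ··b··> v2, ··c··> v3
  v2 = 0\{a} has moves (no moves)
  v3 = a.((rec X. b.(c.a.(X + X) + (0\{b,c} + b.0)\{a})) + (rec X. b.(c.a.(X + X) + (0\{b,c} + b.0)\{a}))) has moves ··a··> v4
  v4 = (rec X. b.(c.a.(X + X) + (0\{b,c} + b.0)\{a})) + (rec X. b.(c.a.(X + X) + (0\{b,c} + b.0)\{a})) has moves ··b··> v1
Run σ = ⟨c⟩ on P: start {u0}
  after c @ step 1: {u1}
  — P admits the full trace.
Run σ = ⟨c⟩ on Q: start {v0}
  after c @ step 1: ∅ (Q stuck)

c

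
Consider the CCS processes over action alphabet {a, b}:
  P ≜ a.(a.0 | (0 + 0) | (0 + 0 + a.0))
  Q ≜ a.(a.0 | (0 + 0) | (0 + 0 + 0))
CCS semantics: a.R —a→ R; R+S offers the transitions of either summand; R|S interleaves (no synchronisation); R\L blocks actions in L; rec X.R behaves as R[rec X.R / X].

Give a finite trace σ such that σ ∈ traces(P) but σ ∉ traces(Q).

Reachable graph of P (5 states):
  s0 = a.(a.0 | (0 + 0) | (0 + 0 + a.0)) | —a→ s1
  s1 = a.0 | (0 + 0) | (0 + 0 + a.0) | —a→ s2, —a→ s3
  s2 = 0 | (0 + 0) | (0 + 0 + a.0) | —a→ s4
  s3 = a.0 | (0 + 0) | 0 | —a→ s4
  s4 = 0 | (0 + 0) | 0 | deadlocked
Reachable graph of Q (3 states):
  t0 = a.(a.0 | (0 + 0) | (0 + 0 + 0)) | —a→ t1
  t1 = a.0 | (0 + 0) | (0 + 0 + 0) | —a→ t2
  t2 = 0 | (0 + 0) | (0 + 0 + 0) | deadlocked
Run σ = ⟨aaa⟩ on P: start {s0}
  [1] a ⇒ {s1}
  [2] a ⇒ {s2, s3}
  [3] a ⇒ {s4}
  — P admits the full trace.
Run σ = ⟨aaa⟩ on Q: start {t0}
  [1] a ⇒ {t1}
  [2] a ⇒ {t2}
  [3] a ⇒ no successor for Q

aaa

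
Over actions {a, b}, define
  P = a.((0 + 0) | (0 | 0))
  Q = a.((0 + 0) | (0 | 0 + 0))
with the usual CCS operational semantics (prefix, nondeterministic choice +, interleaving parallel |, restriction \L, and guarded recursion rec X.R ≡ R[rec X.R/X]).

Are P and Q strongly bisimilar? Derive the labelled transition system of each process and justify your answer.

bisimilar

LTS(P): 2 reachable states
  u0 = a.((0 + 0) | (0 | 0)) → =a=> u1
  u1 = (0 + 0) | (0 | 0) → ∅
LTS(Q): 2 reachable states
  v0 = a.((0 + 0) | (0 | 0 + 0)) → =a=> v1
  v1 = (0 + 0) | (0 | 0 + 0) → ∅
Bisimilarity quotient blocks:
  B0 = {u0, v0}
  B1 = {u1, v1}
u0 ∈ B0, v0 ∈ B0 → same block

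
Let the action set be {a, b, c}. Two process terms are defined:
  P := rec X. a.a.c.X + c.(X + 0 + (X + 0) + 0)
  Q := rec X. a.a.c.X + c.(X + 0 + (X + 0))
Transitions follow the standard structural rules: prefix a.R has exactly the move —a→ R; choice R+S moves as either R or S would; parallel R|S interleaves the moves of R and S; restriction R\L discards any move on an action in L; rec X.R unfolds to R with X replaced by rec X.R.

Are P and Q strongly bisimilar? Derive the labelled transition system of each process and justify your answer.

YES

P's transition system — 4 states:
  p0 = rec X. a.a.c.X + c.(X + 0 + (X + 0) + 0) ⊢ -a-> p1, -c-> p2
  p1 = a.c.(rec X. a.a.c.X + c.(X + 0 + (X + 0) + 0)) ⊢ -a-> p3
  p2 = (rec X. a.a.c.X + c.(X + 0 + (X + 0) + 0)) + 0 + ((rec X. a.a.c.X + c.(X + 0 + (X + 0) + 0)) + 0) + 0 ⊢ -a-> p1, -c-> p2
  p3 = c.(rec X. a.a.c.X + c.(X + 0 + (X + 0) + 0)) ⊢ -c-> p0
Q's transition system — 4 states:
  q0 = rec X. a.a.c.X + c.(X + 0 + (X + 0)) ⊢ -a-> q1, -c-> q2
  q1 = a.c.(rec X. a.a.c.X + c.(X + 0 + (X + 0))) ⊢ -a-> q3
  q2 = (rec X. a.a.c.X + c.(X + 0 + (X + 0))) + 0 + ((rec X. a.a.c.X + c.(X + 0 + (X + 0))) + 0) ⊢ -a-> q1, -c-> q2
  q3 = c.(rec X. a.a.c.X + c.(X + 0 + (X + 0))) ⊢ -c-> q0
Bisimilarity quotient blocks:
  B0 = {p0, p2, q0, q2}
  B1 = {p1, q1}
  B2 = {p3, q3}
p0 ∈ B0, q0 ∈ B0 → same block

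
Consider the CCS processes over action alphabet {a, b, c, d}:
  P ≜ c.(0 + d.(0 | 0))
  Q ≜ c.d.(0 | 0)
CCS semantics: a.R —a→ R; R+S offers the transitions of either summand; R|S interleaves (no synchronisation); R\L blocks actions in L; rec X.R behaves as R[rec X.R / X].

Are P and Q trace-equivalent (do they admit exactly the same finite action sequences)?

Reachable graph of P (3 states):
  p0 = c.(0 + d.(0 | 0)) has moves =c=> p1
  p1 = 0 + d.(0 | 0) has moves =d=> p2
  p2 = 0 | 0 has moves ∅
Reachable graph of Q (3 states):
  q0 = c.d.(0 | 0) has moves =c=> q1
  q1 = d.(0 | 0) has moves =d=> q2
  q2 = 0 | 0 has moves ∅
Bisimilarity quotient blocks:
  B0 = {p0, q0}
  B1 = {p1, q1}
  B2 = {p2, q2}
p0 ∈ B0, q0 ∈ B0 → same block
Bisimilar ⇒ trace-equivalent.

YES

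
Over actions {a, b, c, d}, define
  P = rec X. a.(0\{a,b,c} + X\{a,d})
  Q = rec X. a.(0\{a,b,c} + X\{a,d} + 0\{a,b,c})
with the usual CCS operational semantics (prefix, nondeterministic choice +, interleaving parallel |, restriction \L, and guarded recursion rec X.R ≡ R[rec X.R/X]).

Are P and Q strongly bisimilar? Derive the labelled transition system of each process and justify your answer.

bisimilar

LTS(P): 2 reachable states
  s0 = rec X. a.(0\{a,b,c} + X\{a,d}) → =a=> s1
  s1 = 0\{a,b,c} + (rec X. a.(0\{a,b,c} + X\{a,d}))\{a,d} → deadlocked
LTS(Q): 2 reachable states
  t0 = rec X. a.(0\{a,b,c} + X\{a,d} + 0\{a,b,c}) → =a=> t1
  t1 = 0\{a,b,c} + (rec X. a.(0\{a,b,c} + X\{a,d} + 0\{a,b,c}))\{a,d} + 0\{a,b,c} → deadlocked
Coarsest stable partition (strong bisimilarity classes):
  B0 = {s0, t0}
  B1 = {s1, t1}
s0 ∈ B0, t0 ∈ B0 → same block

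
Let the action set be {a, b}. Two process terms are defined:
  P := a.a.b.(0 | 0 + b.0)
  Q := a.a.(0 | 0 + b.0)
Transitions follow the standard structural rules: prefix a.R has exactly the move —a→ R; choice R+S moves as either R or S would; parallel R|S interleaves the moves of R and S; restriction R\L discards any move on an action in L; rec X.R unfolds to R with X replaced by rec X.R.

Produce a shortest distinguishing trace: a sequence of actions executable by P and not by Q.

Reachable graph of P (5 states):
  u0 = a.a.b.(0 | 0 + b.0) → =a=> u1
  u1 = a.b.(0 | 0 + b.0) → =a=> u2
  u2 = b.(0 | 0 + b.0) → =b=> u3
  u3 = 0 | 0 + b.0 → =b=> u4
  u4 = 0 → stopped
Reachable graph of Q (4 states):
  v0 = a.a.(0 | 0 + b.0) → =a=> v1
  v1 = a.(0 | 0 + b.0) → =a=> v2
  v2 = 0 | 0 + b.0 → =b=> v3
  v3 = 0 → stopped
Executing aabb from P (initial set {u0}):
  step 1 (a): {u1}
  step 2 (a): {u2}
  step 3 (b): {u3}
  step 4 (b): {u4}
  — P admits the full trace.
Executing aabb from Q (initial set {v0}):
  step 1 (a): {v1}
  step 2 (a): {v2}
  step 3 (b): {v3}
  step 4 (b): no successor for Q

aabb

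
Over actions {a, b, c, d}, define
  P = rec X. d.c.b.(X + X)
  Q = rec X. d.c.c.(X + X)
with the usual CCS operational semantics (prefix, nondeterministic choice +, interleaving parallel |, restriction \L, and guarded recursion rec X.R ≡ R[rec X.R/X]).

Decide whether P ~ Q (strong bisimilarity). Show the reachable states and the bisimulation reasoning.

NO

P's transition system — 4 states:
  s0 = rec X. d.c.b.(X + X) has moves -d-> s1
  s1 = c.b.((rec X. d.c.b.(X + X)) + (rec X. d.c.b.(X + X))) has moves -c-> s2
  s2 = b.((rec X. d.c.b.(X + X)) + (rec X. d.c.b.(X + X))) has moves -b-> s3
  s3 = (rec X. d.c.b.(X + X)) + (rec X. d.c.b.(X + X)) has moves -d-> s1
Q's transition system — 4 states:
  t0 = rec X. d.c.c.(X + X) has moves -d-> t1
  t1 = c.c.((rec X. d.c.c.(X + X)) + (rec X. d.c.c.(X + X))) has moves -c-> t2
  t2 = c.((rec X. d.c.c.(X + X)) + (rec X. d.c.c.(X + X))) has moves -c-> t3
  t3 = (rec X. d.c.c.(X + X)) + (rec X. d.c.c.(X + X)) has moves -d-> t1
Coarsest stable partition (strong bisimilarity classes):
  B0 = {s0, s3}
  B1 = {s1}
  B2 = {s2}
  B3 = {t0, t3}
  B4 = {t1}
  B5 = {t2}
s0 ∈ B0, t0 ∈ B3 → different blocks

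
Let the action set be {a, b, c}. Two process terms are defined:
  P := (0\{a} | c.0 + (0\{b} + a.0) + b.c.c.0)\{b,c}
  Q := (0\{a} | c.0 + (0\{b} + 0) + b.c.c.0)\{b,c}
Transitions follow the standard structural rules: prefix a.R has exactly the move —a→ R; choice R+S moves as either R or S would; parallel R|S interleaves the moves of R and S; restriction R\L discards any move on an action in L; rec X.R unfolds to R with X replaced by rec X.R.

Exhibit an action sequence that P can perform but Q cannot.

P's transition system — 2 states:
  m0 = (0\{a} | c.0 + (0\{b} + a.0) + b.c.c.0)\{b,c} → =a=> m1
  m1 = 0\{b,c} → (no moves)
Q's transition system — 1 states:
  n0 = (0\{a} | c.0 + (0\{b} + 0) + b.c.c.0)\{b,c} → (no moves)
Executing a from P (initial set {m0}):
  step 1 (a): {m1}
  P completes σ.
Executing a from Q (initial set {n0}):
  step 1 (a): ∅ (Q stuck)

a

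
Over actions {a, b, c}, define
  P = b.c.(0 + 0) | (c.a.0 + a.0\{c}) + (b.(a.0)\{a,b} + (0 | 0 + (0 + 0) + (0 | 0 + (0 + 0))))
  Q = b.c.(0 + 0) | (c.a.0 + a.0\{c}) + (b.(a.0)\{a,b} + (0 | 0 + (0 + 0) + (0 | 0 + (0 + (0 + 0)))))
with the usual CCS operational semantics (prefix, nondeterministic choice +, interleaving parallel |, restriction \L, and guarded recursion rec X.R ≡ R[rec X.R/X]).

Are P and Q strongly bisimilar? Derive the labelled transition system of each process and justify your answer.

Reachable graph of P (13 states):
  s0 = b.c.(0 + 0) | (c.a.0 + a.0\{c}) + (b.(a.0)\{a,b} + (0 | 0 + (0 + 0) + (0 | 0 + (0 + 0)))) | —a→ s1, —b→ s2, —b→ s3, —c→ s4
  s1 = b.c.(0 + 0) | 0\{c} | —b→ s5
  s2 = (a.0)\{a,b} | deadlocked
  s3 = c.(0 + 0) | (c.a.0 + a.0\{c}) | —a→ s5, —c→ s6, —c→ s7
  s4 = b.c.(0 + 0) | a.0 | —a→ s8, —b→ s7
  s5 = c.(0 + 0) | 0\{c} | —c→ s9
  s6 = (0 + 0) | (c.a.0 + a.0\{c}) | —a→ s9, —c→ s10
  s7 = c.(0 + 0) | a.0 | —a→ s11, —c→ s10
  s8 = b.c.(0 + 0) | 0 | —b→ s11
  s9 = (0 + 0) | 0\{c} | deadlocked
  s10 = (0 + 0) | a.0 | —a→ s12
  s11 = c.(0 + 0) | 0 | —c→ s12
  s12 = (0 + 0) | 0 | deadlocked
Reachable graph of Q (13 states):
  t0 = b.c.(0 + 0) | (c.a.0 + a.0\{c}) + (b.(a.0)\{a,b} + (0 | 0 + (0 + 0) + (0 | 0 + (0 + (0 + 0))))) | —a→ t1, —b→ t2, —b→ t3, —c→ t4
  t1 = b.c.(0 + 0) | 0\{c} | —b→ t5
  t2 = (a.0)\{a,b} | deadlocked
  t3 = c.(0 + 0) | (c.a.0 + a.0\{c}) | —a→ t5, —c→ t6, —c→ t7
  t4 = b.c.(0 + 0) | a.0 | —a→ t8, —b→ t7
  t5 = c.(0 + 0) | 0\{c} | —c→ t9
  t6 = (0 + 0) | (c.a.0 + a.0\{c}) | —a→ t9, —c→ t10
  t7 = c.(0 + 0) | a.0 | —a→ t11, —c→ t10
  t8 = b.c.(0 + 0) | 0 | —b→ t11
  t9 = (0 + 0) | 0\{c} | deadlocked
  t10 = (0 + 0) | a.0 | —a→ t12
  t11 = c.(0 + 0) | 0 | —c→ t12
  t12 = (0 + 0) | 0 | deadlocked
Partition-refinement fixed point:
  B0 = {s0, t0}
  B1 = {s12, s2, s9, t12, t2, t9}
  B2 = {s1, s8, t1, t8}
  B3 = {s11, s5, t11, t5}
  B4 = {s3, t3}
  B5 = {s7, t7}
  B6 = {s10, t10}
  B7 = {s6, t6}
  B8 = {s4, t4}
s0 ∈ B0, t0 ∈ B0 → same block

bisimilar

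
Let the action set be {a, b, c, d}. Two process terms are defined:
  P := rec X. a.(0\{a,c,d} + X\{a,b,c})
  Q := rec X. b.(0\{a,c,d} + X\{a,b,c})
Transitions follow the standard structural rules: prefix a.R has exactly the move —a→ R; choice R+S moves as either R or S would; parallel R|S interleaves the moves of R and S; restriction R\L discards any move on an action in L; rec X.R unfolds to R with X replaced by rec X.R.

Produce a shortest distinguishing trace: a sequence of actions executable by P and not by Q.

a

P's transition system — 2 states:
  m0 = rec X. a.(0\{a,c,d} + X\{a,b,c}) | ··a··> m1
  m1 = 0\{a,c,d} + (rec X. a.(0\{a,c,d} + X\{a,b,c}))\{a,b,c} | ∅
Q's transition system — 2 states:
  n0 = rec X. b.(0\{a,c,d} + X\{a,b,c}) | ··b··> n1
  n1 = 0\{a,c,d} + (rec X. b.(0\{a,c,d} + X\{a,b,c}))\{a,b,c} | ∅
Executing a from P (initial set {m0}):
  [1] a ⇒ {m1}
  P completes σ.
Executing a from Q (initial set {n0}):
  [1] a ⇒ ∅ (Q stuck)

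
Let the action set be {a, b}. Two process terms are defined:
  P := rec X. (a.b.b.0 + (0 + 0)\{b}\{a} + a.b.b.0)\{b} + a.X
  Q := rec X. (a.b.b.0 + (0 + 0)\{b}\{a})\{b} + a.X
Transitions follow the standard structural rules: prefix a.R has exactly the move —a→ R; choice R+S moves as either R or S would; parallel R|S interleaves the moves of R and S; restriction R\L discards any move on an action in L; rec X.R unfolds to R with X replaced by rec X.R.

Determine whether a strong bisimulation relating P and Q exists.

YES

P's transition system — 2 states:
  s0 = rec X. (a.b.b.0 + (0 + 0)\{b}\{a} + a.b.b.0)\{b} + a.X has moves ··a··> s0, ··a··> s1
  s1 = (b.b.0)\{b} has moves ∅
Q's transition system — 2 states:
  t0 = rec X. (a.b.b.0 + (0 + 0)\{b}\{a})\{b} + a.X has moves ··a··> t0, ··a··> t1
  t1 = (b.b.0)\{b} has moves ∅
Bisimilarity quotient blocks:
  B0 = {s0, t0}
  B1 = {s1, t1}
s0 ∈ B0, t0 ∈ B0 → same block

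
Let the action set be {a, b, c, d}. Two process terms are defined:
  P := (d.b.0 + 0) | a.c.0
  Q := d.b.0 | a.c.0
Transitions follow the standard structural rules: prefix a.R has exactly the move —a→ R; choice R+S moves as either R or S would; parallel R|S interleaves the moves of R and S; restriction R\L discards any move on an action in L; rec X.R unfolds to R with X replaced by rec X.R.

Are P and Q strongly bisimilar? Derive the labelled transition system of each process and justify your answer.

Reachable graph of P (9 states):
  u0 = (d.b.0 + 0) | a.c.0 ⊢ ··a··> u1, ··d··> u2
  u1 = (d.b.0 + 0) | c.0 ⊢ ··c··> u3, ··d··> u4
  u2 = b.0 | a.c.0 ⊢ ··a··> u4, ··b··> u5
  u3 = (d.b.0 + 0) | 0 ⊢ ··d··> u6
  u4 = b.0 | c.0 ⊢ ··b··> u7, ··c··> u6
  u5 = 0 | a.c.0 ⊢ ··a··> u7
  u6 = b.0 | 0 ⊢ ··b··> u8
  u7 = 0 | c.0 ⊢ ··c··> u8
  u8 = 0 | 0 ⊢ deadlocked
Reachable graph of Q (9 states):
  v0 = d.b.0 | a.c.0 ⊢ ··a··> v1, ··d··> v2
  v1 = d.b.0 | c.0 ⊢ ··c··> v3, ··d··> v4
  v2 = b.0 | a.c.0 ⊢ ··a··> v4, ··b··> v5
  v3 = d.b.0 | 0 ⊢ ··d··> v6
  v4 = b.0 | c.0 ⊢ ··b··> v7, ··c··> v6
  v5 = 0 | a.c.0 ⊢ ··a··> v7
  v6 = b.0 | 0 ⊢ ··b··> v8
  v7 = 0 | c.0 ⊢ ··c··> v8
  v8 = 0 | 0 ⊢ deadlocked
Bisimilarity quotient blocks:
  B0 = {u0, v0}
  B1 = {u1, v1}
  B2 = {u3, v3}
  B3 = {u6, v6}
  B4 = {u8, v8}
  B5 = {u4, v4}
  B6 = {u7, v7}
  B7 = {u2, v2}
  B8 = {u5, v5}
u0 ∈ B0, v0 ∈ B0 → same block

YES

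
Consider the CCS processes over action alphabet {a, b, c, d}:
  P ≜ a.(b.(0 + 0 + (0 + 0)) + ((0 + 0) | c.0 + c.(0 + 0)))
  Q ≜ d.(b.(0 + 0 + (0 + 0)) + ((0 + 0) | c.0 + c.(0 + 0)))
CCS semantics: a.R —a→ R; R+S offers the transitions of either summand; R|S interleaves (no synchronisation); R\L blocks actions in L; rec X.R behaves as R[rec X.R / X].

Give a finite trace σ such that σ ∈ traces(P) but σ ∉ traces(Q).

P's transition system — 5 states:
  u0 = a.(b.(0 + 0 + (0 + 0)) + ((0 + 0) | c.0 + c.(0 + 0))) → —a→ u1
  u1 = b.(0 + 0 + (0 + 0)) + ((0 + 0) | c.0 + c.(0 + 0)) → —b→ u2, —c→ u3, —c→ u4
  u2 = 0 + 0 + (0 + 0) → stopped
  u3 = (0 + 0) | 0 → stopped
  u4 = 0 + 0 → stopped
Q's transition system — 5 states:
  v0 = d.(b.(0 + 0 + (0 + 0)) + ((0 + 0) | c.0 + c.(0 + 0))) → —d→ v1
  v1 = b.(0 + 0 + (0 + 0)) + ((0 + 0) | c.0 + c.(0 + 0)) → —b→ v2, —c→ v3, —c→ v4
  v2 = 0 + 0 + (0 + 0) → stopped
  v3 = (0 + 0) | 0 → stopped
  v4 = 0 + 0 → stopped
Trace ⟨a⟩ through P, begin at {u0}:
  [1] a ⇒ {u1}
  P completes σ.
Trace ⟨a⟩ through Q, begin at {v0}:
  [1] a ⇒ ∅ (Q stuck)

a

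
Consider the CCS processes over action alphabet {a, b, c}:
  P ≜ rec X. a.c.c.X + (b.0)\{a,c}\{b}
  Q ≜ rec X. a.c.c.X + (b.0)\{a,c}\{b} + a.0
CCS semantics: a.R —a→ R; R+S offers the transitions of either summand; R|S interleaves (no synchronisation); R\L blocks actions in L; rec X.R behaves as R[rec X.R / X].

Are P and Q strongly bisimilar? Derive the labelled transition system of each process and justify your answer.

P's transition system — 3 states:
  m0 = rec X. a.c.c.X + (b.0)\{a,c}\{b} has moves —a→ m1
  m1 = c.c.(rec X. a.c.c.X + (b.0)\{a,c}\{b}) has moves —c→ m2
  m2 = c.(rec X. a.c.c.X + (b.0)\{a,c}\{b}) has moves —c→ m0
Q's transition system — 4 states:
  n0 = rec X. a.c.c.X + (b.0)\{a,c}\{b} + a.0 has moves —a→ n1, —a→ n2
  n1 = 0 has moves ·
  n2 = c.c.(rec X. a.c.c.X + (b.0)\{a,c}\{b} + a.0) has moves —c→ n3
  n3 = c.(rec X. a.c.c.X + (b.0)\{a,c}\{b} + a.0) has moves —c→ n0
Coarsest stable partition (strong bisimilarity classes):
  B0 = {m0}
  B1 = {m1}
  B2 = {m2}
  B3 = {n0}
  B4 = {n1}
  B5 = {n2}
  B6 = {n3}
m0 ∈ B0, n0 ∈ B3 → different blocks

not bisimilar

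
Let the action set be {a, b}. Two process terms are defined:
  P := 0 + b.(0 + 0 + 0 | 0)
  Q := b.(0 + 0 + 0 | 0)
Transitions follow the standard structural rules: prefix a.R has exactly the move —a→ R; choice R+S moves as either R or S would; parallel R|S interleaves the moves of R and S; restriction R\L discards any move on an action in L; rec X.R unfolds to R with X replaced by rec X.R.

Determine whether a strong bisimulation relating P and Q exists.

P ~ Q

LTS(P): 2 reachable states
  p0 = 0 + b.(0 + 0 + 0 | 0) ⊢ -b-> p1
  p1 = 0 + 0 + 0 | 0 ⊢ stopped
LTS(Q): 2 reachable states
  q0 = b.(0 + 0 + 0 | 0) ⊢ -b-> q1
  q1 = 0 + 0 + 0 | 0 ⊢ stopped
Bisimilarity quotient blocks:
  B0 = {p0, q0}
  B1 = {p1, q1}
p0 ∈ B0, q0 ∈ B0 → same block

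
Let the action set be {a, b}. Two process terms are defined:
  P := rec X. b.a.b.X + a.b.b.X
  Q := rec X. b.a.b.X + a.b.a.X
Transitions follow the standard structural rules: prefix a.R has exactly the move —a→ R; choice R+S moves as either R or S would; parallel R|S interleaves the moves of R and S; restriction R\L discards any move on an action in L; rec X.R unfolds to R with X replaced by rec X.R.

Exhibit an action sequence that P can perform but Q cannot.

abb

LTS(P): 4 reachable states
  u0 = rec X. b.a.b.X + a.b.b.X ⊢ —a→ u1, —b→ u2
  u1 = b.b.(rec X. b.a.b.X + a.b.b.X) ⊢ —b→ u3
  u2 = a.b.(rec X. b.a.b.X + a.b.b.X) ⊢ —a→ u3
  u3 = b.(rec X. b.a.b.X + a.b.b.X) ⊢ —b→ u0
LTS(Q): 5 reachable states
  v0 = rec X. b.a.b.X + a.b.a.X ⊢ —a→ v1, —b→ v2
  v1 = b.a.(rec X. b.a.b.X + a.b.a.X) ⊢ —b→ v3
  v2 = a.b.(rec X. b.a.b.X + a.b.a.X) ⊢ —a→ v4
  v3 = a.(rec X. b.a.b.X + a.b.a.X) ⊢ —a→ v0
  v4 = b.(rec X. b.a.b.X + a.b.a.X) ⊢ —b→ v0
Executing abb from P (initial set {u0}):
  [1] a ⇒ {u1}
  [2] b ⇒ {u3}
  [3] b ⇒ {u0}
  — P admits the full trace.
Executing abb from Q (initial set {v0}):
  [1] a ⇒ {v1}
  [2] b ⇒ {v3}
  [3] b ⇒ ∅ (Q stuck)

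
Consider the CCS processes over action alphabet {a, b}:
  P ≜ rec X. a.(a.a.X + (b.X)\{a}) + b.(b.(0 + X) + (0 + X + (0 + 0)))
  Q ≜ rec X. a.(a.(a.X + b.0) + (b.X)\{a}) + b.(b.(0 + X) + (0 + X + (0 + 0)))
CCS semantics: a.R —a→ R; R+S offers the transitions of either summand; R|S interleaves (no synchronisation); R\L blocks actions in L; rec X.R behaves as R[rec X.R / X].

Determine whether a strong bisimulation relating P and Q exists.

Reachable graph of P (8 states):
  p0 = rec X. a.(a.a.X + (b.X)\{a}) + b.(b.(0 + X) + (0 + X + (0 + 0))) :: —a→ p1, —b→ p2
  p1 = a.a.(rec X. a.(a.a.X + (b.X)\{a}) + b.(b.(0 + X) + (0 + X + (0 + 0)))) + (b.(rec X. a.(a.a.X + (b.X)\{a}) + b.(b.(0 + X) + (0 + X + (0 + 0)))))\{a} :: —a→ p3, —b→ p4
  p2 = b.(0 + (rec X. a.(a.a.X + (b.X)\{a}) + b.(b.(0 + X) + (0 + X + (0 + 0))))) + (0 + (rec X. a.(a.a.X + (b.X)\{a}) + b.(b.(0 + X) + (0 + X + (0 + 0)))) + (0 + 0)) :: —a→ p1, —b→ p2, —b→ p5
  p3 = a.(rec X. a.(a.a.X + (b.X)\{a}) + b.(b.(0 + X) + (0 + X + (0 + 0)))) :: —a→ p0
  p4 = (rec X. a.(a.a.X + (b.X)\{a}) + b.(b.(0 + X) + (0 + X + (0 + 0))))\{a} :: —b→ p6
  p5 = 0 + (rec X. a.(a.a.X + (b.X)\{a}) + b.(b.(0 + X) + (0 + X + (0 + 0)))) :: —a→ p1, —b→ p2
  p6 = (b.(0 + (rec X. a.(a.a.X + (b.X)\{a}) + b.(b.(0 + X) + (0 + X + (0 + 0))))) + (0 + (rec X. a.(a.a.X + (b.X)\{a}) + b.(b.(0 + X) + (0 + X + (0 + 0)))) + (0 + 0)))\{a} :: —b→ p6, —b→ p7
  p7 = (0 + (rec X. a.(a.a.X + (b.X)\{a}) + b.(b.(0 + X) + (0 + X + (0 + 0)))))\{a} :: —b→ p6
Reachable graph of Q (9 states):
  q0 = rec X. a.(a.(a.X + b.0) + (b.X)\{a}) + b.(b.(0 + X) + (0 + X + (0 + 0))) :: —a→ q1, —b→ q2
  q1 = a.(a.(rec X. a.(a.(a.X + b.0) + (b.X)\{a}) + b.(b.(0 + X) + (0 + X + (0 + 0)))) + b.0) + (b.(rec X. a.(a.(a.X + b.0) + (b.X)\{a}) + b.(b.(0 + X) + (0 + X + (0 + 0)))))\{a} :: —a→ q3, —b→ q4
  q2 = b.(0 + (rec X. a.(a.(a.X + b.0) + (b.X)\{a}) + b.(b.(0 + X) + (0 + X + (0 + 0))))) + (0 + (rec X. a.(a.(a.X + b.0) + (b.X)\{a}) + b.(b.(0 + X) + (0 + X + (0 + 0)))) + (0 + 0)) :: —a→ q1, —b→ q2, —b→ q5
  q3 = a.(rec X. a.(a.(a.X + b.0) + (b.X)\{a}) + b.(b.(0 + X) + (0 + X + (0 + 0)))) + b.0 :: —a→ q0, —b→ q6
  q4 = (rec X. a.(a.(a.X + b.0) + (b.X)\{a}) + b.(b.(0 + X) + (0 + X + (0 + 0))))\{a} :: —b→ q7
  q5 = 0 + (rec X. a.(a.(a.X + b.0) + (b.X)\{a}) + b.(b.(0 + X) + (0 + X + (0 + 0)))) :: —a→ q1, —b→ q2
  q6 = 0 :: (no moves)
  q7 = (b.(0 + (rec X. a.(a.(a.X + b.0) + (b.X)\{a}) + b.(b.(0 + X) + (0 + X + (0 + 0))))) + (0 + (rec X. a.(a.(a.X + b.0) + (b.X)\{a}) + b.(b.(0 + X) + (0 + X + (0 + 0)))) + (0 + 0)))\{a} :: —b→ q7, —b→ q8
  q8 = (0 + (rec X. a.(a.(a.X + b.0) + (b.X)\{a}) + b.(b.(0 + X) + (0 + X + (0 + 0)))))\{a} :: —b→ q7
Coarsest stable partition (strong bisimilarity classes):
  B0 = {p0, p2, p5}
  B1 = {p1}
  B2 = {p3}
  B3 = {p4, p6, p7, q4, q7, q8}
  B4 = {q0, q2, q5}
  B5 = {q1}
  B6 = {q3}
  B7 = {q6}
p0 ∈ B0, q0 ∈ B4 → different blocks

NO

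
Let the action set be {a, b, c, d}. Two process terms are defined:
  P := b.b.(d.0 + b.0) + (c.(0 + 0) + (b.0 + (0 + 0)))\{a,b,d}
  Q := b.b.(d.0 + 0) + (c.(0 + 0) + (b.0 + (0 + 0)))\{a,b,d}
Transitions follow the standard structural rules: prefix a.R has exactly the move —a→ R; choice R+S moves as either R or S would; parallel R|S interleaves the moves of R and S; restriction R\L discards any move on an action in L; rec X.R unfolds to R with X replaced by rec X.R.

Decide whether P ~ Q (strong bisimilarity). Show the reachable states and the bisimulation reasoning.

P's transition system — 5 states:
  p0 = b.b.(d.0 + b.0) + (c.(0 + 0) + (b.0 + (0 + 0)))\{a,b,d} ⊢ —b→ p1, —c→ p2
  p1 = b.(d.0 + b.0) ⊢ —b→ p3
  p2 = (0 + 0)\{a,b,d} ⊢ (no moves)
  p3 = d.0 + b.0 ⊢ —b→ p4, —d→ p4
  p4 = 0 ⊢ (no moves)
Q's transition system — 5 states:
  q0 = b.b.(d.0 + 0) + (c.(0 + 0) + (b.0 + (0 + 0)))\{a,b,d} ⊢ —b→ q1, —c→ q2
  q1 = b.(d.0 + 0) ⊢ —b→ q3
  q2 = (0 + 0)\{a,b,d} ⊢ (no moves)
  q3 = d.0 + 0 ⊢ —d→ q4
  q4 = 0 ⊢ (no moves)
Partition-refinement fixed point:
  B0 = {p0}
  B1 = {p2, p4, q2, q4}
  B2 = {p1}
  B3 = {p3}
  B4 = {q0}
  B5 = {q1}
  B6 = {q3}
p0 ∈ B0, q0 ∈ B4 → different blocks

NO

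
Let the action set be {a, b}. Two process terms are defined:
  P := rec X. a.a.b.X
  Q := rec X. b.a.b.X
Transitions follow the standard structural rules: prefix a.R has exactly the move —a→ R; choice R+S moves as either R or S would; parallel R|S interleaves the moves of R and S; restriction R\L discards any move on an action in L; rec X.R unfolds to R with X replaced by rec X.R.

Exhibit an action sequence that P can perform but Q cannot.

a

LTS(P): 3 reachable states
  m0 = rec X. a.a.b.X → ··a··> m1
  m1 = a.b.(rec X. a.a.b.X) → ··a··> m2
  m2 = b.(rec X. a.a.b.X) → ··b··> m0
LTS(Q): 3 reachable states
  n0 = rec X. b.a.b.X → ··b··> n1
  n1 = a.b.(rec X. b.a.b.X) → ··a··> n2
  n2 = b.(rec X. b.a.b.X) → ··b··> n0
Executing a from P (initial set {m0}):
  step 1 (a): {m1}
  ✓ P
Executing a from Q (initial set {n0}):
  step 1 (a): no successor for Q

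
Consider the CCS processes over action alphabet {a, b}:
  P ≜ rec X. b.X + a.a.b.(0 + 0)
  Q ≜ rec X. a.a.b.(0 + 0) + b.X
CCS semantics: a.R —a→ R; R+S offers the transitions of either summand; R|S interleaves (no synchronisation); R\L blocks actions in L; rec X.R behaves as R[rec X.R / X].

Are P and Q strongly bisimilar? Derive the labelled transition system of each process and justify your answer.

YES

Reachable graph of P (4 states):
  m0 = rec X. b.X + a.a.b.(0 + 0) | ··a··> m1, ··b··> m0
  m1 = a.b.(0 + 0) | ··a··> m2
  m2 = b.(0 + 0) | ··b··> m3
  m3 = 0 + 0 | stopped
Reachable graph of Q (4 states):
  n0 = rec X. a.a.b.(0 + 0) + b.X | ··a··> n1, ··b··> n0
  n1 = a.b.(0 + 0) | ··a··> n2
  n2 = b.(0 + 0) | ··b··> n3
  n3 = 0 + 0 | stopped
Coarsest stable partition (strong bisimilarity classes):
  B0 = {m0, n0}
  B1 = {m1, n1}
  B2 = {m2, n2}
  B3 = {m3, n3}
m0 ∈ B0, n0 ∈ B0 → same block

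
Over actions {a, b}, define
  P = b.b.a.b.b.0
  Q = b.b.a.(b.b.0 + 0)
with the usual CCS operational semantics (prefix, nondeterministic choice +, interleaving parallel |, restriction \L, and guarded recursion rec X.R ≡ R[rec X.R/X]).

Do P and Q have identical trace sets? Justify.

LTS(P): 6 reachable states
  u0 = b.b.a.b.b.0 | —b→ u1
  u1 = b.a.b.b.0 | —b→ u2
  u2 = a.b.b.0 | —a→ u3
  u3 = b.b.0 | —b→ u4
  u4 = b.0 | —b→ u5
  u5 = 0 | stopped
LTS(Q): 6 reachable states
  v0 = b.b.a.(b.b.0 + 0) | —b→ v1
  v1 = b.a.(b.b.0 + 0) | —b→ v2
  v2 = a.(b.b.0 + 0) | —a→ v3
  v3 = b.b.0 + 0 | —b→ v4
  v4 = b.0 | —b→ v5
  v5 = 0 | stopped
Coarsest stable partition (strong bisimilarity classes):
  B0 = {u0, v0}
  B1 = {u1, v1}
  B2 = {u2, v2}
  B3 = {u3, v3}
  B4 = {u4, v4}
  B5 = {u5, v5}
u0 ∈ B0, v0 ∈ B0 → same block
Bisimilar ⇒ trace-equivalent.

traces(P) = traces(Q)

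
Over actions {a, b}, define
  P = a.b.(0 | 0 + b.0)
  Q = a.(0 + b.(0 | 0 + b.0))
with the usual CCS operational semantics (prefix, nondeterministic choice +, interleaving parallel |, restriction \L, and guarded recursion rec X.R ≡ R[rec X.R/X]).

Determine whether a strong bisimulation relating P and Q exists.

P's transition system — 4 states:
  p0 = a.b.(0 | 0 + b.0) :: -a-> p1
  p1 = b.(0 | 0 + b.0) :: -b-> p2
  p2 = 0 | 0 + b.0 :: -b-> p3
  p3 = 0 :: deadlocked
Q's transition system — 4 states:
  q0 = a.(0 + b.(0 | 0 + b.0)) :: -a-> q1
  q1 = 0 + b.(0 | 0 + b.0) :: -b-> q2
  q2 = 0 | 0 + b.0 :: -b-> q3
  q3 = 0 :: deadlocked
Bisimilarity quotient blocks:
  B0 = {p0, q0}
  B1 = {p1, q1}
  B2 = {p2, q2}
  B3 = {p3, q3}
p0 ∈ B0, q0 ∈ B0 → same block

bisimilar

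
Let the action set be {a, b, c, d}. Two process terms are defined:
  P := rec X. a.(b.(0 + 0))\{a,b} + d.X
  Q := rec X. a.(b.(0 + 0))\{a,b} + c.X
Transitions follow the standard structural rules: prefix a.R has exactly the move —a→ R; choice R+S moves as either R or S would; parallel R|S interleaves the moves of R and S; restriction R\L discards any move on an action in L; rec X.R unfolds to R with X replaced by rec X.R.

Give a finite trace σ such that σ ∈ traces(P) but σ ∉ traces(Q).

Reachable graph of P (2 states):
  p0 = rec X. a.(b.(0 + 0))\{a,b} + d.X ⊢ —a→ p1, —d→ p0
  p1 = (b.(0 + 0))\{a,b} ⊢ deadlocked
Reachable graph of Q (2 states):
  q0 = rec X. a.(b.(0 + 0))\{a,b} + c.X ⊢ —a→ q1, —c→ q0
  q1 = (b.(0 + 0))\{a,b} ⊢ deadlocked
Run σ = ⟨d⟩ on P: start {p0}
  step 1 (d): {p0}
  ✓ P
Run σ = ⟨d⟩ on Q: start {q0}
  step 1 (d): ∅  — Q cannot continue

d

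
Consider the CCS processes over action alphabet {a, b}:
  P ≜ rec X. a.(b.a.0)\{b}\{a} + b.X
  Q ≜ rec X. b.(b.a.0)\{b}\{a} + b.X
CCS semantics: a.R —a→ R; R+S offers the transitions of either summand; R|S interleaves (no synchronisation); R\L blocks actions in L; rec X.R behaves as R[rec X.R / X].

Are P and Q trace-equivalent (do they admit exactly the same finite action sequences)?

NO — witness ⟨a⟩

P's transition system — 2 states:
  u0 = rec X. a.(b.a.0)\{b}\{a} + b.X :: -a-> u1, -b-> u0
  u1 = (b.a.0)\{b}\{a} :: ·
Q's transition system — 2 states:
  v0 = rec X. b.(b.a.0)\{b}\{a} + b.X :: -b-> v0, -b-> v1
  v1 = (b.a.0)\{b}\{a} :: ·
Run σ = ⟨a⟩ on P: start {u0}
  after a @ step 1: {u1}
  P completes σ.
Run σ = ⟨a⟩ on Q: start {v0}
  after a @ step 1: ∅  — Q cannot continue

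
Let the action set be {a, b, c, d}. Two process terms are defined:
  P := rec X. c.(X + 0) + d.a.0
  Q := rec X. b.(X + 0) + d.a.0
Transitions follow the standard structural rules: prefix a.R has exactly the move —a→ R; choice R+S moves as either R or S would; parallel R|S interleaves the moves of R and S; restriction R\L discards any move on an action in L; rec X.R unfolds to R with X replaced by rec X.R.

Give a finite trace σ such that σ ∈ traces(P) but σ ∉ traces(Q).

P's transition system — 4 states:
  p0 = rec X. c.(X + 0) + d.a.0 :: -c-> p1, -d-> p2
  p1 = (rec X. c.(X + 0) + d.a.0) + 0 :: -c-> p1, -d-> p2
  p2 = a.0 :: -a-> p3
  p3 = 0 :: (no moves)
Q's transition system — 4 states:
  q0 = rec X. b.(X + 0) + d.a.0 :: -b-> q1, -d-> q2
  q1 = (rec X. b.(X + 0) + d.a.0) + 0 :: -b-> q1, -d-> q2
  q2 = a.0 :: -a-> q3
  q3 = 0 :: (no moves)
Trace ⟨c⟩ through P, begin at {p0}:
  step 1 (c): {p1}
  ✓ P
Trace ⟨c⟩ through Q, begin at {q0}:
  step 1 (c): no successor for Q

c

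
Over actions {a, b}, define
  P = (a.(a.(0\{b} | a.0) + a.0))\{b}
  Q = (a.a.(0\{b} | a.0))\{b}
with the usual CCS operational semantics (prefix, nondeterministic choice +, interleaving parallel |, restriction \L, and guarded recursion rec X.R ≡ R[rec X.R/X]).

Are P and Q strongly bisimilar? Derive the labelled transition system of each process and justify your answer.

P's transition system — 5 states:
  p0 = (a.(a.(0\{b} | a.0) + a.0))\{b} ⊢ --a--▸ p1
  p1 = (a.(0\{b} | a.0) + a.0)\{b} ⊢ --a--▸ p2, --a--▸ p3
  p2 = (0\{b} | a.0)\{b} ⊢ --a--▸ p4
  p3 = 0\{b} ⊢ deadlocked
  p4 = (0\{b} | 0)\{b} ⊢ deadlocked
Q's transition system — 4 states:
  q0 = (a.a.(0\{b} | a.0))\{b} ⊢ --a--▸ q1
  q1 = (a.(0\{b} | a.0))\{b} ⊢ --a--▸ q2
  q2 = (0\{b} | a.0)\{b} ⊢ --a--▸ q3
  q3 = (0\{b} | 0)\{b} ⊢ deadlocked
Partition-refinement fixed point:
  B0 = {p0}
  B1 = {p1}
  B2 = {p3, p4, q3}
  B3 = {p2, q2}
  B4 = {q0}
  B5 = {q1}
p0 ∈ B0, q0 ∈ B4 → different blocks

not bisimilar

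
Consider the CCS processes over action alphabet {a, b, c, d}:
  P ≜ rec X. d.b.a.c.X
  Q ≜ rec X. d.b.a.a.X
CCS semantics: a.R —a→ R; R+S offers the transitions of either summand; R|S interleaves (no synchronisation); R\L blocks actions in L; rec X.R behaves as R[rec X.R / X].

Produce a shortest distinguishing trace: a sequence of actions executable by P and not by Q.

Reachable graph of P (4 states):
  p0 = rec X. d.b.a.c.X ⊢ —d→ p1
  p1 = b.a.c.(rec X. d.b.a.c.X) ⊢ —b→ p2
  p2 = a.c.(rec X. d.b.a.c.X) ⊢ —a→ p3
  p3 = c.(rec X. d.b.a.c.X) ⊢ —c→ p0
Reachable graph of Q (4 states):
  q0 = rec X. d.b.a.a.X ⊢ —d→ q1
  q1 = b.a.a.(rec X. d.b.a.a.X) ⊢ —b→ q2
  q2 = a.a.(rec X. d.b.a.a.X) ⊢ —a→ q3
  q3 = a.(rec X. d.b.a.a.X) ⊢ —a→ q0
Run σ = ⟨dbac⟩ on P: start {p0}
  step 1 (d): {p1}
  step 2 (b): {p2}
  step 3 (a): {p3}
  step 4 (c): {p0}
  ✓ P
Run σ = ⟨dbac⟩ on Q: start {q0}
  step 1 (d): {q1}
  step 2 (b): {q2}
  step 3 (a): {q3}
  step 4 (c): ∅ (Q stuck)

dbac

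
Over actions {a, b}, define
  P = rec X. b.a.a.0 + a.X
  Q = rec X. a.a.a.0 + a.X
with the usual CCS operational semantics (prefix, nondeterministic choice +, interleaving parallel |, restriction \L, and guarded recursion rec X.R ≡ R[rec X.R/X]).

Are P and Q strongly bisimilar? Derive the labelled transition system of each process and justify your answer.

P ≁ Q

LTS(P): 4 reachable states
  u0 = rec X. b.a.a.0 + a.X ⊢ ··a··> u0, ··b··> u1
  u1 = a.a.0 ⊢ ··a··> u2
  u2 = a.0 ⊢ ··a··> u3
  u3 = 0 ⊢ (no moves)
LTS(Q): 4 reachable states
  v0 = rec X. a.a.a.0 + a.X ⊢ ··a··> v0, ··a··> v1
  v1 = a.a.0 ⊢ ··a··> v2
  v2 = a.0 ⊢ ··a··> v3
  v3 = 0 ⊢ (no moves)
Bisimilarity quotient blocks:
  B0 = {u0}
  B1 = {u1, v1}
  B2 = {u2, v2}
  B3 = {u3, v3}
  B4 = {v0}
u0 ∈ B0, v0 ∈ B4 → different blocks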